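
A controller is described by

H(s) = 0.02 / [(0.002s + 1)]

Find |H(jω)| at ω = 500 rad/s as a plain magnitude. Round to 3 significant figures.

At ω = 500 rad/s:
pole (1 + j500·0.002) = 1 + j1 → |·| ≈ 1.4142, ∠ ≈ 45.00°
|H| = 0.02 · 1 / (1.4142) ≈ 0.014142

0.0141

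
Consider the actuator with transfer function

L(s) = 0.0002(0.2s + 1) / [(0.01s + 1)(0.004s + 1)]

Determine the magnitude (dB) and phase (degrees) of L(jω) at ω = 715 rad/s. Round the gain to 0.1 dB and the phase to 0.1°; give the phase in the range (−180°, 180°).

-57.7 dB, -63.2°

At ω = 715 rad/s:
zero (1 + j715·0.2) = 1 + j143 → |·| ≈ 143, ∠ ≈ 89.60°
pole (1 + j715·0.01) = 1 + j7.15 → |·| ≈ 7.2196, ∠ ≈ 82.04°
pole (1 + j715·0.004) = 1 + j2.86 → |·| ≈ 3.0298, ∠ ≈ 70.73°
|L| = 0.0002 · 143 / (7.2196 · 3.0298) ≈ 0.0013075
Gain = 20 log₁₀(0.0013075) ≈ -57.67 dB
∠L = (89.60°) − (82.04° + 70.73°) = -63.17°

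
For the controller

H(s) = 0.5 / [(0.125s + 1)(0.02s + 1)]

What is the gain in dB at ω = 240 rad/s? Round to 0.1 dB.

At ω = 240 rad/s:
pole (1 + j240·0.125) = 1 + j30 → |·| ≈ 30.017, ∠ ≈ 88.09°
pole (1 + j240·0.02) = 1 + j4.8 → |·| ≈ 4.9031, ∠ ≈ 78.23°
|H| = 0.5 · 1 / (30.017 · 4.9031) ≈ 0.0033973
Gain = 20 log₁₀(0.0033973) ≈ -49.38 dB

-49.4 dB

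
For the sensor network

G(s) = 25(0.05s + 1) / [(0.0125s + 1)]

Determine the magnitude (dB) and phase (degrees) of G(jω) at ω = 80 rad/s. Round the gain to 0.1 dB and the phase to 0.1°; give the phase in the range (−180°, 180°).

37.3 dB, 31.0°

At ω = 80 rad/s:
zero (1 + j80·0.05) = 1 + j4 → |·| ≈ 4.1231, ∠ ≈ 75.96°
pole (1 + j80·0.0125) = 1 + j1 → |·| ≈ 1.4142, ∠ ≈ 45.00°
|G| = 25 · 4.1231 / (1.4142) ≈ 72.887
Gain = 20 log₁₀(72.887) ≈ 37.25 dB
∠G = (75.96°) − (45.00°) = 30.96°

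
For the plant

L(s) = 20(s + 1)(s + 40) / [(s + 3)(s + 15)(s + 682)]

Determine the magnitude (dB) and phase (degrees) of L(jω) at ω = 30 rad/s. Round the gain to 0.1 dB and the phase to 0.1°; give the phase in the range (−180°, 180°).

-27.2 dB, -25.3°

At s = jω = j30:
zero (s+1): 1 + j30 → |·| = √(1²+30²) = √901 ≈ 30.017, ∠ = arctan(30/1) ≈ 88.09°
zero (s+40): 40 + j30 → |·| = √(40²+30²) = √2500 ≈ 50, ∠ = arctan(30/40) ≈ 36.87°
pole (s+3): 3 + j30 → |·| = √(3²+30²) = √909 ≈ 30.15, ∠ = arctan(30/3) ≈ 84.29°
pole (s+15): 15 + j30 → |·| = √(15²+30²) = √1125 ≈ 33.541, ∠ = arctan(30/15) ≈ 63.43°
pole (s+682): 682 + j30 → |·| = √(682²+30²) = √466024 ≈ 682.66, ∠ = arctan(30/682) ≈ 2.52°
|L| = 20 · 1500.8 / 6.9035e+05 ≈ 0.043479
Gain = 20 log₁₀(0.043479) ≈ -27.23 dB
∠L = 124.96° − 150.24° = -25.28°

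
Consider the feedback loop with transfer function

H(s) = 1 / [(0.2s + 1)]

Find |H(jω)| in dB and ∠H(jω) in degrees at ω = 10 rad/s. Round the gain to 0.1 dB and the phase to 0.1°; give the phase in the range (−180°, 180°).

-7.0 dB, -63.4°

At ω = 10 rad/s:
pole (1 + j10·0.2) = 1 + j2 → |·| ≈ 2.2361, ∠ ≈ 63.43°
|H| = 1 · 1 / (2.2361) ≈ 0.44721
Gain = 20 log₁₀(0.44721) ≈ -6.99 dB
∠H = (0°) − (63.43°) = -63.43°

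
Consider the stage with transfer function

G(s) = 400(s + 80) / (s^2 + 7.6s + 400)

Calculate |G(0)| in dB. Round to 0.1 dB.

G(0) = 400·80 / 400 = 80
20 log₁₀(80) ≈ 38.06 dB

38.1 dB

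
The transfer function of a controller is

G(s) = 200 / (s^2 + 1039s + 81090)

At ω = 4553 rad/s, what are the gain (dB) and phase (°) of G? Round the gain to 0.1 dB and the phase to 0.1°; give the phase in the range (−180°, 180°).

Substitute s = j4553:
Numerator: 200 = 200 + j0
Denominator: (j4553)^2 + 1039(j4553) + 81090 = -20648719 + j4730567
|N| = √(200² + 0²) ≈ 200, ∠N ≈ 0.00°
|D| = √(20648719² + 4730567²) ≈ 2.1184e+07, ∠D ≈ 167.10°
|G| = 200 / 2.1184e+07 ≈ 9.4411e-06
Gain = 20 log₁₀(9.4411e-06) ≈ -100.50 dB
∠G = 0.00° − 167.10° = -167.10°

-100.5 dB, -167.1°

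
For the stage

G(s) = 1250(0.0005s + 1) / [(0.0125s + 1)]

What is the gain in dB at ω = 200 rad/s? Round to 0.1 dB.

At ω = 200 rad/s:
zero (1 + j200·0.0005) = 1 + j0.1 → |·| ≈ 1.005, ∠ ≈ 5.71°
pole (1 + j200·0.0125) = 1 + j2.5 → |·| ≈ 2.6926, ∠ ≈ 68.20°
|G| = 1250 · 1.005 / (2.6926) ≈ 466.56
Gain = 20 log₁₀(466.56) ≈ 53.38 dB

53.4 dB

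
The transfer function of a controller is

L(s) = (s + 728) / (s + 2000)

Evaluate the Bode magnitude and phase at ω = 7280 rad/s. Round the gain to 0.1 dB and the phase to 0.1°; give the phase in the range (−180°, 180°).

At s = jω = j7280:
zero (s+728): 728 + j7280 → |·| = √(728²+7280²) = √53528384 ≈ 7316.3, ∠ = arctan(7280/728) ≈ 84.29°
pole (s+2000): 2000 + j7280 → |·| = √(2000²+7280²) = √56998400 ≈ 7549.7, ∠ = arctan(7280/2000) ≈ 74.64°
|L| = 1 · 7316.3 / 7549.7 ≈ 0.96908
Gain = 20 log₁₀(0.96908) ≈ -0.27 dB
∠L = 84.29° − 74.64° = 9.65°

-0.3 dB, 9.7°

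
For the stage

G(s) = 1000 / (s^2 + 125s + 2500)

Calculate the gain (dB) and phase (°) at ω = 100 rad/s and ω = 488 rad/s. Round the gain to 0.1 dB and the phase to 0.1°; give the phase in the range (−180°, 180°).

Substitute s = j100:
Numerator: 1000 = 1000 + j0
Denominator: (j100)^2 + 125(j100) + 2500 = -7500 + j12500
|N| = √(1000² + 0²) ≈ 1000, ∠N ≈ 0.00°
|D| = √(7500² + 12500²) ≈ 14577, ∠D ≈ 120.96°
|G| = 1000 / 14577 ≈ 0.068601
Gain = 20 log₁₀(0.068601) ≈ -23.27 dB
∠G = 0.00° − 120.96° = -120.96°

Substitute s = j488:
Numerator: 1000 = 1000 + j0
Denominator: (j488)^2 + 125(j488) + 2500 = -235644 + j61000
|N| = √(1000² + 0²) ≈ 1000, ∠N ≈ 0.00°
|D| = √(235644² + 61000²) ≈ 2.4341e+05, ∠D ≈ 165.49°
|G| = 1000 / 2.4341e+05 ≈ 0.0041083
Gain = 20 log₁₀(0.0041083) ≈ -47.73 dB
∠G = 0.00° − 165.49° = -165.49°

ω = 100: -23.3 dB, -121.0°; ω = 488: -47.7 dB, -165.5°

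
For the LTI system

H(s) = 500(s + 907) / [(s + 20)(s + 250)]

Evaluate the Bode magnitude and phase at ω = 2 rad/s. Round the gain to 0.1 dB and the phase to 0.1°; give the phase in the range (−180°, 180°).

At s = jω = j2:
zero (s+907): 907 + j2 → |·| = √(907²+2²) = √822653 ≈ 907, ∠ = arctan(2/907) ≈ 0.13°
pole (s+20): 20 + j2 → |·| = √(20²+2²) = √404 ≈ 20.1, ∠ = arctan(2/20) ≈ 5.71°
pole (s+250): 250 + j2 → |·| = √(250²+2²) = √62504 ≈ 250.01, ∠ = arctan(2/250) ≈ 0.46°
|H| = 500 · 907 / 5025.2 ≈ 90.245
Gain = 20 log₁₀(90.245) ≈ 39.11 dB
∠H = 0.13° − 6.17° = -6.04°

39.1 dB, -6.0°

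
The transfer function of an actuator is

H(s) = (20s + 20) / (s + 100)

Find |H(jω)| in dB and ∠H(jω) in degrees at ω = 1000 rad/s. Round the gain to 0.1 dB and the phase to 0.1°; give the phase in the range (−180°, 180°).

26.0 dB, 5.7°

Substitute s = j1000:
Numerator: 20(j1000) + 20 = 20 + j20000
Denominator: (j1000) + 100 = 100 + j1000
|N| = √(20² + 20000²) ≈ 20000, ∠N ≈ 89.94°
|D| = √(100² + 1000²) ≈ 1005, ∠D ≈ 84.29°
|H| = 20000 / 1005 ≈ 19.9
Gain = 20 log₁₀(19.9) ≈ 25.98 dB
∠H = 89.94° − 84.29° = 5.65°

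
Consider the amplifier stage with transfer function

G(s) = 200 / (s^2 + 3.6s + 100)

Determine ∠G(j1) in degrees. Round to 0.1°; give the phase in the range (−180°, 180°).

At s = jω = j1:
quadratic: (j1)² + 3.6·j1 + 100 = 99 + j3.6 → |·| ≈ 99.065, ∠ ≈ 2.08°
∠G = 0.00° − 2.08° = -2.08°

-2.1°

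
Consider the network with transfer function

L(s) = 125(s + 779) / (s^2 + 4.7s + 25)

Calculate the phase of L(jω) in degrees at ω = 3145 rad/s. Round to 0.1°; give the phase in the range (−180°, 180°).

At s = jω = j3145:
zero (s+779): 779 + j3145 → |·| = √(779²+3145²) = √10497866 ≈ 3240, ∠ = arctan(3145/779) ≈ 76.09°
quadratic: (j3145)² + 4.7·j3145 + 25 = -9891000 + j14781.5 → |·| ≈ 9.891e+06, ∠ ≈ 179.91°
∠L = 76.09° − 179.91° = -103.82°

-103.8°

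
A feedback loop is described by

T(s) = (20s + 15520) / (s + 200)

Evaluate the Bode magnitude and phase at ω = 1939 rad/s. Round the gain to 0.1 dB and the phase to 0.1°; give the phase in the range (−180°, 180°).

Substitute s = j1939:
Numerator: 20(j1939) + 15520 = 15520 + j38780
Denominator: (j1939) + 200 = 200 + j1939
|N| = √(15520² + 38780²) ≈ 41770, ∠N ≈ 68.19°
|D| = √(200² + 1939²) ≈ 1949.3, ∠D ≈ 84.11°
|T| = 41770 / 1949.3 ≈ 21.428
Gain = 20 log₁₀(21.428) ≈ 26.62 dB
∠T = 68.19° − 84.11° = -15.92°

26.6 dB, -15.9°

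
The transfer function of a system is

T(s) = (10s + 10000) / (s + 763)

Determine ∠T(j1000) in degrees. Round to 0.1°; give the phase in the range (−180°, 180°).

-7.7°

Substitute s = j1000:
Numerator: 10(j1000) + 10000 = 10000 + j10000
Denominator: (j1000) + 763 = 763 + j1000
|N| = √(10000² + 10000²) ≈ 14142, ∠N ≈ 45.00°
|D| = √(763² + 1000²) ≈ 1257.8, ∠D ≈ 52.66°
∠T = 45.00° − 52.66° = -7.66°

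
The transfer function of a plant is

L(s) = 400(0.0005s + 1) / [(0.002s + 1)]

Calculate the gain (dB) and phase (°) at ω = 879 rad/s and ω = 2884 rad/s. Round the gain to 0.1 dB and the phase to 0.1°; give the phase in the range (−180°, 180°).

ω = 879: 46.7 dB, -36.6°; ω = 2884: 41.6 dB, -24.9°

At ω = 879 rad/s:
zero (1 + j879·0.0005) = 1 + j0.4395 → |·| ≈ 1.0923, ∠ ≈ 23.73°
pole (1 + j879·0.002) = 1 + j1.758 → |·| ≈ 2.0225, ∠ ≈ 60.37°
|L| = 400 · 1.0923 / (2.0225) ≈ 216.03
Gain = 20 log₁₀(216.03) ≈ 46.69 dB
∠L = (23.73°) − (60.37°) = -36.64°

At ω = 2884 rad/s:
zero (1 + j2884·0.0005) = 1 + j1.442 → |·| ≈ 1.7548, ∠ ≈ 55.26°
pole (1 + j2884·0.002) = 1 + j5.768 → |·| ≈ 5.854, ∠ ≈ 80.16°
|L| = 400 · 1.7548 / (5.854) ≈ 119.9
Gain = 20 log₁₀(119.9) ≈ 41.58 dB
∠L = (55.26°) − (80.16°) = -24.90°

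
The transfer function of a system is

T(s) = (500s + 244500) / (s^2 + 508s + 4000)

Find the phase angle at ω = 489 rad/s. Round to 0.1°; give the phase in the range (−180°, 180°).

Substitute s = j489:
Numerator: 500(j489) + 244500 = 244500 + j244500
Denominator: (j489)^2 + 508(j489) + 4000 = -235121 + j248412
|N| = √(244500² + 244500²) ≈ 3.4578e+05, ∠N ≈ 45.00°
|D| = √(235121² + 248412²) ≈ 3.4204e+05, ∠D ≈ 133.43°
∠T = 45.00° − 133.43° = -88.43°

-88.4°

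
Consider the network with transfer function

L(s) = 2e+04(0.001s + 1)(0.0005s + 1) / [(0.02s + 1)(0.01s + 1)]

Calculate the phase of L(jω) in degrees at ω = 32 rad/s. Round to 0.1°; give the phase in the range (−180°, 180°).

At ω = 32 rad/s:
zero (1 + j32·0.001) = 1 + j0.032 → |·| ≈ 1.0005, ∠ ≈ 1.83°
zero (1 + j32·0.0005) = 1 + j0.016 → |·| ≈ 1.0001, ∠ ≈ 0.92°
pole (1 + j32·0.02) = 1 + j0.64 → |·| ≈ 1.1873, ∠ ≈ 32.62°
pole (1 + j32·0.01) = 1 + j0.32 → |·| ≈ 1.05, ∠ ≈ 17.74°
∠L = (1.83° + 0.92°) − (32.62° + 17.74°) = -47.61°

-47.6°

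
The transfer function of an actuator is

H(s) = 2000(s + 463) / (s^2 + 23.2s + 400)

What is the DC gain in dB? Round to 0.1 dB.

67.3 dB

H(0) = 2000·463 / 400 = 2315
20 log₁₀(2315) ≈ 67.29 dB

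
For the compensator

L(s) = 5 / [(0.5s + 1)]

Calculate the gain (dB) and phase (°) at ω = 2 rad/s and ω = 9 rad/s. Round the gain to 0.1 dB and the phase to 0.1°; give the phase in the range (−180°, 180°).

At ω = 2 rad/s:
pole (1 + j2·0.5) = 1 + j1 → |·| ≈ 1.4142, ∠ ≈ 45.00°
|L| = 5 · 1 / (1.4142) ≈ 3.5356
Gain = 20 log₁₀(3.5356) ≈ 10.97 dB
∠L = (0°) − (45.00°) = -45.00°

At ω = 9 rad/s:
pole (1 + j9·0.5) = 1 + j4.5 → |·| ≈ 4.6098, ∠ ≈ 77.47°
|L| = 5 · 1 / (4.6098) ≈ 1.0846
Gain = 20 log₁₀(1.0846) ≈ 0.71 dB
∠L = (0°) − (77.47°) = -77.47°

ω = 2: 11.0 dB, -45.0°; ω = 9: 0.7 dB, -77.5°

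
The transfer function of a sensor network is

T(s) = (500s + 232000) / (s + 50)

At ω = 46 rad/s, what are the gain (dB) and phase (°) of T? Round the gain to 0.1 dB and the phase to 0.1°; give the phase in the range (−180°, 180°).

Substitute s = j46:
Numerator: 500(j46) + 232000 = 232000 + j23000
Denominator: (j46) + 50 = 50 + j46
|N| = √(232000² + 23000²) ≈ 2.3314e+05, ∠N ≈ 5.66°
|D| = √(50² + 46²) ≈ 67.941, ∠D ≈ 42.61°
|T| = 2.3314e+05 / 67.941 ≈ 3431.5
Gain = 20 log₁₀(3431.5) ≈ 70.71 dB
∠T = 5.66° − 42.61° = -36.95°

70.7 dB, -37.0°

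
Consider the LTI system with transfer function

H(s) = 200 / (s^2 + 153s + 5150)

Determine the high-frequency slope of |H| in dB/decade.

-40 dB/decade

Each pole contributes −20 dB/decade at high frequency; each zero contributes +20 dB/decade.
Net: 0 zero(s) − 2 pole(s) → -40 dB/decade.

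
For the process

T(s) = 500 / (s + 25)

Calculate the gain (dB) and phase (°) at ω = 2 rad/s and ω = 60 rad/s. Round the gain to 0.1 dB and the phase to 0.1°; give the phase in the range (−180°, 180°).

Substitute s = j2:
Numerator: 500 = 500 + j0
Denominator: (j2) + 25 = 25 + j2
|N| = √(500² + 0²) ≈ 500, ∠N ≈ 0.00°
|D| = √(25² + 2²) ≈ 25.08, ∠D ≈ 4.57°
|T| = 500 / 25.08 ≈ 19.936
Gain = 20 log₁₀(19.936) ≈ 25.99 dB
∠T = 0.00° − 4.57° = -4.57°

Substitute s = j60:
Numerator: 500 = 500 + j0
Denominator: (j60) + 25 = 25 + j60
|N| = √(500² + 0²) ≈ 500, ∠N ≈ 0.00°
|D| = √(25² + 60²) ≈ 65, ∠D ≈ 67.38°
|T| = 500 / 65 ≈ 7.6923
Gain = 20 log₁₀(7.6923) ≈ 17.72 dB
∠T = 0.00° − 67.38° = -67.38°

ω = 2: 26.0 dB, -4.6°; ω = 60: 17.7 dB, -67.4°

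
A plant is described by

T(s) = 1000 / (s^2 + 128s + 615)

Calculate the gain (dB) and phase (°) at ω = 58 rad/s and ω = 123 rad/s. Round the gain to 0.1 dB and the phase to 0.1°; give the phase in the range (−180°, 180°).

Substitute s = j58:
Numerator: 1000 = 1000 + j0
Denominator: (j58)^2 + 128(j58) + 615 = -2749 + j7424
|N| = √(1000² + 0²) ≈ 1000, ∠N ≈ 0.00°
|D| = √(2749² + 7424²) ≈ 7916.6, ∠D ≈ 110.32°
|T| = 1000 / 7916.6 ≈ 0.12632
Gain = 20 log₁₀(0.12632) ≈ -17.97 dB
∠T = 0.00° − 110.32° = -110.32°

Substitute s = j123:
Numerator: 1000 = 1000 + j0
Denominator: (j123)^2 + 128(j123) + 615 = -14514 + j15744
|N| = √(1000² + 0²) ≈ 1000, ∠N ≈ 0.00°
|D| = √(14514² + 15744²) ≈ 21413, ∠D ≈ 132.67°
|T| = 1000 / 21413 ≈ 0.046701
Gain = 20 log₁₀(0.046701) ≈ -26.61 dB
∠T = 0.00° − 132.67° = -132.67°

ω = 58: -18.0 dB, -110.3°; ω = 123: -26.6 dB, -132.7°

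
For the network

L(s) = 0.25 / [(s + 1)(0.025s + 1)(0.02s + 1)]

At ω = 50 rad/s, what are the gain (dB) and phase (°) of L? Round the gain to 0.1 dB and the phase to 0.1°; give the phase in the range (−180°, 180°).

-53.1 dB, 174.8°

At ω = 50 rad/s:
pole (1 + j50·1) = 1 + j50 → |·| ≈ 50.01, ∠ ≈ 88.85°
pole (1 + j50·0.025) = 1 + j1.25 → |·| ≈ 1.6008, ∠ ≈ 51.34°
pole (1 + j50·0.02) = 1 + j1 → |·| ≈ 1.4142, ∠ ≈ 45.00°
|L| = 0.25 · 1 / (50.01 · 1.6008 · 1.4142) ≈ 0.0022082
Gain = 20 log₁₀(0.0022082) ≈ -53.12 dB
∠L = (0°) − (88.85° + 51.34° + 45.00°) = -185.19° ≡ 174.81° (principal value)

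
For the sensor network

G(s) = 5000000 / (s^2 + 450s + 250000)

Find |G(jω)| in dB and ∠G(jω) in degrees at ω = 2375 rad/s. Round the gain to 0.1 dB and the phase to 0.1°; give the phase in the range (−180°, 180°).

At s = jω = j2375:
quadratic: (j2375)² + 450·j2375 + 250000 = -5390625 + j1068750 → |·| ≈ 5.4955e+06, ∠ ≈ 168.79°
|G| = 5000000 / 5.4955e+06 ≈ 0.90984
Gain = 20 log₁₀(0.90984) ≈ -0.82 dB
∠G = 0.00° − 168.79° = -168.79°

-0.8 dB, -168.8°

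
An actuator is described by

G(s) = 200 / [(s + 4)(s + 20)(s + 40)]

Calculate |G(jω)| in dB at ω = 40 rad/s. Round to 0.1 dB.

At s = jω = j40:
pole (s+4): 4 + j40 → |·| = √(4²+40²) = √1616 ≈ 40.2, ∠ = arctan(40/4) ≈ 84.29°
pole (s+20): 20 + j40 → |·| = √(20²+40²) = √2000 ≈ 44.721, ∠ = arctan(40/20) ≈ 63.43°
pole (s+40): 40 + j40 → |·| = √(40²+40²) = √3200 ≈ 56.569, ∠ = arctan(40/40) ≈ 45.00°
|G| = 200 / 1.017e+05 ≈ 0.0019666
Gain = 20 log₁₀(0.0019666) ≈ -54.13 dB

-54.1 dB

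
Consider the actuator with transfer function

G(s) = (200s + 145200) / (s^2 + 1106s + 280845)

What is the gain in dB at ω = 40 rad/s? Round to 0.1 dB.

-5.8 dB

Substitute s = j40:
Numerator: 200(j40) + 145200 = 145200 + j8000
Denominator: (j40)^2 + 1106(j40) + 280845 = 279245 + j44240
|N| = √(145200² + 8000²) ≈ 1.4542e+05, ∠N ≈ 3.15°
|D| = √(279245² + 44240²) ≈ 2.8273e+05, ∠D ≈ 9.00°
|G| = 1.4542e+05 / 2.8273e+05 ≈ 0.51434
Gain = 20 log₁₀(0.51434) ≈ -5.77 dB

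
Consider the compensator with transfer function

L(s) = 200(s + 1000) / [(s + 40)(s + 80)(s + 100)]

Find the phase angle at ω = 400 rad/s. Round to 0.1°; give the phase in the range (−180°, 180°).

At s = jω = j400:
zero (s+1000): 1000 + j400 → |·| = √(1000²+400²) = √1160000 ≈ 1077, ∠ = arctan(400/1000) ≈ 21.80°
pole (s+40): 40 + j400 → |·| = √(40²+400²) = √161600 ≈ 402, ∠ = arctan(400/40) ≈ 84.29°
pole (s+80): 80 + j400 → |·| = √(80²+400²) = √166400 ≈ 407.92, ∠ = arctan(400/80) ≈ 78.69°
pole (s+100): 100 + j400 → |·| = √(100²+400²) = √170000 ≈ 412.31, ∠ = arctan(400/100) ≈ 75.96°
∠L = 21.80° − 238.94° = -217.14° ≡ 142.86° (principal value)

142.9°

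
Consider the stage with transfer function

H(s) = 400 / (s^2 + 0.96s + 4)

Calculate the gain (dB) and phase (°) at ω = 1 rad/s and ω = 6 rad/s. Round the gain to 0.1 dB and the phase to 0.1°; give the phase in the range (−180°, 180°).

At s = jω = j1:
quadratic: (j1)² + 0.96·j1 + 4 = 3 + j0.96 → |·| ≈ 3.1499, ∠ ≈ 17.74°
|H| = 400 / 3.1499 ≈ 126.99
Gain = 20 log₁₀(126.99) ≈ 42.08 dB
∠H = 0.00° − 17.74° = -17.74°

At s = jω = j6:
quadratic: (j6)² + 0.96·j6 + 4 = -32 + j5.76 → |·| ≈ 32.514, ∠ ≈ 169.80°
|H| = 400 / 32.514 ≈ 12.302
Gain = 20 log₁₀(12.302) ≈ 21.80 dB
∠H = 0.00° − 169.80° = -169.80°

ω = 1: 42.1 dB, -17.7°; ω = 6: 21.8 dB, -169.8°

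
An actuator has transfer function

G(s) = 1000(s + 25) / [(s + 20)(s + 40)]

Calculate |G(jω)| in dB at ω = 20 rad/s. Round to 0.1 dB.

28.1 dB

At s = jω = j20:
zero (s+25): 25 + j20 → |·| = √(25²+20²) = √1025 ≈ 32.016, ∠ = arctan(20/25) ≈ 38.66°
pole (s+20): 20 + j20 → |·| = √(20²+20²) = √800 ≈ 28.284, ∠ = arctan(20/20) ≈ 45.00°
pole (s+40): 40 + j20 → |·| = √(40²+20²) = √2000 ≈ 44.721, ∠ = arctan(20/40) ≈ 26.57°
|G| = 1000 · 32.016 / 1264.9 ≈ 25.311
Gain = 20 log₁₀(25.311) ≈ 28.07 dB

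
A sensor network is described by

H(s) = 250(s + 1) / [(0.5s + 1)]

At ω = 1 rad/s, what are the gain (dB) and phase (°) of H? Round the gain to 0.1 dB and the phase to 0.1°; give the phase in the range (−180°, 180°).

At ω = 1 rad/s:
zero (1 + j1·1) = 1 + j1 → |·| ≈ 1.4142, ∠ ≈ 45.00°
pole (1 + j1·0.5) = 1 + j0.5 → |·| ≈ 1.118, ∠ ≈ 26.57°
|H| = 250 · 1.4142 / (1.118) ≈ 316.23
Gain = 20 log₁₀(316.23) ≈ 50.00 dB
∠H = (45.00°) − (26.57°) = 18.43°

50.0 dB, 18.4°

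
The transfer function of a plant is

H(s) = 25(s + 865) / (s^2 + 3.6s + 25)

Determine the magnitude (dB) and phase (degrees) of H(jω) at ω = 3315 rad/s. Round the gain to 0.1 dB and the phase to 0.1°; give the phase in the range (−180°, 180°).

-42.2 dB, -104.6°

At s = jω = j3315:
zero (s+865): 865 + j3315 → |·| = √(865²+3315²) = √11737450 ≈ 3426, ∠ = arctan(3315/865) ≈ 75.38°
quadratic: (j3315)² + 3.6·j3315 + 25 = -10989200 + j11934 → |·| ≈ 1.0989e+07, ∠ ≈ 179.94°
|H| = 25 · 3426 / 1.0989e+07 ≈ 0.0077942
Gain = 20 log₁₀(0.0077942) ≈ -42.16 dB
∠H = 75.38° − 179.94° = -104.56°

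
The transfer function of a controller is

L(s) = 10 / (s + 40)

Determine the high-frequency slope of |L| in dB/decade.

-20 dB/decade

Each pole contributes −20 dB/decade at high frequency; each zero contributes +20 dB/decade.
Net: 0 zero(s) − 1 pole(s) → -20 dB/decade.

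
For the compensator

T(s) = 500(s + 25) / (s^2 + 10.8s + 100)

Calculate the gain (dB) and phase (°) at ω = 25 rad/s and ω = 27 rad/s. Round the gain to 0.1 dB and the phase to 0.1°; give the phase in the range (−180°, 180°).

ω = 25: 29.5 dB, -107.8°; ω = 27: 28.5 dB, -107.9°

At s = jω = j25:
zero (s+25): 25 + j25 → |·| = √(25²+25²) = √1250 ≈ 35.355, ∠ = arctan(25/25) ≈ 45.00°
quadratic: (j25)² + 10.8·j25 + 100 = -525 + j270 → |·| ≈ 590.36, ∠ ≈ 152.78°
|T| = 500 · 35.355 / 590.36 ≈ 29.944
Gain = 20 log₁₀(29.944) ≈ 29.53 dB
∠T = 45.00° − 152.78° = -107.78°

At s = jω = j27:
zero (s+25): 25 + j27 → |·| = √(25²+27²) = √1354 ≈ 36.797, ∠ = arctan(27/25) ≈ 47.20°
quadratic: (j27)² + 10.8·j27 + 100 = -629 + j291.6 → |·| ≈ 693.3, ∠ ≈ 155.13°
|T| = 500 · 36.797 / 693.3 ≈ 26.538
Gain = 20 log₁₀(26.538) ≈ 28.48 dB
∠T = 47.20° − 155.13° = -107.93°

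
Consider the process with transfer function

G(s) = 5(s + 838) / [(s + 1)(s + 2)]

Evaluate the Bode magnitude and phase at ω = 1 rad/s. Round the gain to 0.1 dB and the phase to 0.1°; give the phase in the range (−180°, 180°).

62.4 dB, -71.5°

At s = jω = j1:
zero (s+838): 838 + j1 → |·| = √(838²+1²) = √702245 ≈ 838, ∠ = arctan(1/838) ≈ 0.07°
pole (s+1): 1 + j1 → |·| = √(1²+1²) = √2 ≈ 1.4142, ∠ = arctan(1/1) ≈ 45.00°
pole (s+2): 2 + j1 → |·| = √(2²+1²) = √5 ≈ 2.2361, ∠ = arctan(1/2) ≈ 26.57°
|G| = 5 · 838 / 3.1623 ≈ 1325
Gain = 20 log₁₀(1325) ≈ 62.44 dB
∠G = 0.07° − 71.57° = -71.50°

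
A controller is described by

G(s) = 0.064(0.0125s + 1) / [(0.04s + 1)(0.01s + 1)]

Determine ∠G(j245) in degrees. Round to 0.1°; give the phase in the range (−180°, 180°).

-80.1°

At ω = 245 rad/s:
zero (1 + j245·0.0125) = 1 + j3.0625 → |·| ≈ 3.2216, ∠ ≈ 71.92°
pole (1 + j245·0.04) = 1 + j9.8 → |·| ≈ 9.8509, ∠ ≈ 84.17°
pole (1 + j245·0.01) = 1 + j2.45 → |·| ≈ 2.6462, ∠ ≈ 67.80°
∠G = (71.92°) − (84.17° + 67.80°) = -80.05°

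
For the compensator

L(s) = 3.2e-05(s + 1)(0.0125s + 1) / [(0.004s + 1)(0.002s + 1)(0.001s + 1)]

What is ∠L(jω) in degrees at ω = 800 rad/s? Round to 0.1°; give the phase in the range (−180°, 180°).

4.9°

At ω = 800 rad/s:
zero (1 + j800·1) = 1 + j800 → |·| ≈ 800, ∠ ≈ 89.93°
zero (1 + j800·0.0125) = 1 + j10 → |·| ≈ 10.05, ∠ ≈ 84.29°
pole (1 + j800·0.004) = 1 + j3.2 → |·| ≈ 3.3526, ∠ ≈ 72.65°
pole (1 + j800·0.002) = 1 + j1.6 → |·| ≈ 1.8868, ∠ ≈ 57.99°
pole (1 + j800·0.001) = 1 + j0.8 → |·| ≈ 1.2806, ∠ ≈ 38.66°
∠L = (89.93° + 84.29°) − (72.65° + 57.99° + 38.66°) = 4.92°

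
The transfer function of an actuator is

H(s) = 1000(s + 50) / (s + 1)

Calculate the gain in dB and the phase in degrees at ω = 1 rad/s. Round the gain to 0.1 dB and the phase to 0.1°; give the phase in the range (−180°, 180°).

91.0 dB, -43.9°

At s = jω = j1:
zero (s+50): 50 + j1 → |·| = √(50²+1²) = √2501 ≈ 50.01, ∠ = arctan(1/50) ≈ 1.15°
pole (s+1): 1 + j1 → |·| = √(1²+1²) = √2 ≈ 1.4142, ∠ = arctan(1/1) ≈ 45.00°
|H| = 1000 · 50.01 / 1.4142 ≈ 35363
Gain = 20 log₁₀(35363) ≈ 90.97 dB
∠H = 1.15° − 45.00° = -43.85°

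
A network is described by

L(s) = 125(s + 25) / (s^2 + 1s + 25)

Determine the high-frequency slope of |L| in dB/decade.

Each pole contributes −20 dB/decade at high frequency; each zero contributes +20 dB/decade.
Net: 1 zero(s) − 2 pole(s) → -20 dB/decade.

-20 dB/decade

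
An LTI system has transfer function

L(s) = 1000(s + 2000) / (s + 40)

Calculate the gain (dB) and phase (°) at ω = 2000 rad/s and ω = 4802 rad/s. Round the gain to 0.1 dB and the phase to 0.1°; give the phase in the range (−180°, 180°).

At s = jω = j2000:
zero (s+2000): 2000 + j2000 → |·| = √(2000²+2000²) = √8000000 ≈ 2828.4, ∠ = arctan(2000/2000) ≈ 45.00°
pole (s+40): 40 + j2000 → |·| = √(40²+2000²) = √4001600 ≈ 2000.4, ∠ = arctan(2000/40) ≈ 88.85°
|L| = 1000 · 2828.4 / 2000.4 ≈ 1413.9
Gain = 20 log₁₀(1413.9) ≈ 63.01 dB
∠L = 45.00° − 88.85° = -43.85°

At s = jω = j4802:
zero (s+2000): 2000 + j4802 → |·| = √(2000²+4802²) = √27059204 ≈ 5201.8, ∠ = arctan(4802/2000) ≈ 67.39°
pole (s+40): 40 + j4802 → |·| = √(40²+4802²) = √23060804 ≈ 4802.2, ∠ = arctan(4802/40) ≈ 89.52°
|L| = 1000 · 5201.8 / 4802.2 ≈ 1083.2
Gain = 20 log₁₀(1083.2) ≈ 60.69 dB
∠L = 67.39° − 89.52° = -22.13°

ω = 2000: 63.0 dB, -43.9°; ω = 4802: 60.7 dB, -22.1°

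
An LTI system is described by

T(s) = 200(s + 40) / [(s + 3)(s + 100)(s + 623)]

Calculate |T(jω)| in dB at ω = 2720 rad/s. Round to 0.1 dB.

At s = jω = j2720:
zero (s+40): 40 + j2720 → |·| = √(40²+2720²) = √7400000 ≈ 2720.3, ∠ = arctan(2720/40) ≈ 89.16°
pole (s+3): 3 + j2720 → |·| = √(3²+2720²) = √7398409 ≈ 2720, ∠ = arctan(2720/3) ≈ 89.94°
pole (s+100): 100 + j2720 → |·| = √(100²+2720²) = √7408400 ≈ 2721.8, ∠ = arctan(2720/100) ≈ 87.89°
pole (s+623): 623 + j2720 → |·| = √(623²+2720²) = √7786529 ≈ 2790.4, ∠ = arctan(2720/623) ≈ 77.10°
|T| = 200 · 2720.3 / 2.0658e+10 ≈ 2.6337e-05
Gain = 20 log₁₀(2.6337e-05) ≈ -91.59 dB

-91.6 dB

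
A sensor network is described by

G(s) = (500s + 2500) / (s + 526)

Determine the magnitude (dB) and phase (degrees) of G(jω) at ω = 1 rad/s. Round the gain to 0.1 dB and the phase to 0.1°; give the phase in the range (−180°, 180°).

13.7 dB, 11.2°

Substitute s = j1:
Numerator: 500(j1) + 2500 = 2500 + j500
Denominator: (j1) + 526 = 526 + j1
|N| = √(2500² + 500²) ≈ 2549.5, ∠N ≈ 11.31°
|D| = √(526² + 1²) ≈ 526, ∠D ≈ 0.11°
|G| = 2549.5 / 526 ≈ 4.847
Gain = 20 log₁₀(4.847) ≈ 13.71 dB
∠G = 11.31° − 0.11° = 11.20°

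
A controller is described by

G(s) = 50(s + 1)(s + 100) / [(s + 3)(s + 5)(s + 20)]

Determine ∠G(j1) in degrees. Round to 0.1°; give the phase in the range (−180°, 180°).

13.0°

At s = jω = j1:
zero (s+1): 1 + j1 → |·| = √(1²+1²) = √2 ≈ 1.4142, ∠ = arctan(1/1) ≈ 45.00°
zero (s+100): 100 + j1 → |·| = √(100²+1²) = √10001 ≈ 100, ∠ = arctan(1/100) ≈ 0.57°
pole (s+3): 3 + j1 → |·| = √(3²+1²) = √10 ≈ 3.1623, ∠ = arctan(1/3) ≈ 18.43°
pole (s+5): 5 + j1 → |·| = √(5²+1²) = √26 ≈ 5.099, ∠ = arctan(1/5) ≈ 11.31°
pole (s+20): 20 + j1 → |·| = √(20²+1²) = √401 ≈ 20.025, ∠ = arctan(1/20) ≈ 2.86°
∠G = 45.57° − 32.60° = 12.97°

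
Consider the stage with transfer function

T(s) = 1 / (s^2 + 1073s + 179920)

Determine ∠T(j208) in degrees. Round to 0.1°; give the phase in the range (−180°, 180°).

Substitute s = j208:
Numerator: 1 = 1 + j0
Denominator: (j208)^2 + 1073(j208) + 179920 = 136656 + j223184
|N| = √(1² + 0²) ≈ 1, ∠N ≈ 0.00°
|D| = √(136656² + 223184²) ≈ 2.617e+05, ∠D ≈ 58.52°
∠T = 0.00° − 58.52° = -58.52°

-58.5°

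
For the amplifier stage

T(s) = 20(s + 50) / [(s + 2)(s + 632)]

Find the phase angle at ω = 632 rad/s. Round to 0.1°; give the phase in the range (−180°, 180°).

At s = jω = j632:
zero (s+50): 50 + j632 → |·| = √(50²+632²) = √401924 ≈ 633.97, ∠ = arctan(632/50) ≈ 85.48°
pole (s+2): 2 + j632 → |·| = √(2²+632²) = √399428 ≈ 632, ∠ = arctan(632/2) ≈ 89.82°
pole (s+632): 632 + j632 → |·| = √(632²+632²) = √798848 ≈ 893.78, ∠ = arctan(632/632) ≈ 45.00°
∠T = 85.48° − 134.82° = -49.34°

-49.3°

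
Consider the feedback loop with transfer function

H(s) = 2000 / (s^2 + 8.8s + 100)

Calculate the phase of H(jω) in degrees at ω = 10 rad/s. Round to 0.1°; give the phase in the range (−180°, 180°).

At s = jω = j10:
quadratic: (j10)² + 8.8·j10 + 100 = 0 + j88 → |·| ≈ 88, ∠ ≈ 90.00°
∠H = 0.00° − 90.00° = -90.00°

-90.0°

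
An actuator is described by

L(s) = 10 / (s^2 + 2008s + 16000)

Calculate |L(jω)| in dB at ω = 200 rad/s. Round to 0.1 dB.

Substitute s = j200:
Numerator: 10 = 10 + j0
Denominator: (j200)^2 + 2008(j200) + 16000 = -24000 + j401600
|N| = √(10² + 0²) ≈ 10, ∠N ≈ 0.00°
|D| = √(24000² + 401600²) ≈ 4.0232e+05, ∠D ≈ 93.42°
|L| = 10 / 4.0232e+05 ≈ 2.4856e-05
Gain = 20 log₁₀(2.4856e-05) ≈ -92.09 dB

-92.1 dB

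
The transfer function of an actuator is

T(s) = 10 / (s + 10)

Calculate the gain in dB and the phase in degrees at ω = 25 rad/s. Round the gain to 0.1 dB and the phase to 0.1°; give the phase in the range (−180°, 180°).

-8.6 dB, -68.2°

Substitute s = j25:
Numerator: 10 = 10 + j0
Denominator: (j25) + 10 = 10 + j25
|N| = √(10² + 0²) ≈ 10, ∠N ≈ 0.00°
|D| = √(10² + 25²) ≈ 26.926, ∠D ≈ 68.20°
|T| = 10 / 26.926 ≈ 0.37139
Gain = 20 log₁₀(0.37139) ≈ -8.60 dB
∠T = 0.00° − 68.20° = -68.20°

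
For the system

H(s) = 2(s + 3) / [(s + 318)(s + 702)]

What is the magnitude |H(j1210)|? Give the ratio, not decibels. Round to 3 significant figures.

0.00138

At s = jω = j1210:
zero (s+3): 3 + j1210 → |·| = √(3²+1210²) = √1464109 ≈ 1210, ∠ = arctan(1210/3) ≈ 89.86°
pole (s+318): 318 + j1210 → |·| = √(318²+1210²) = √1565224 ≈ 1251.1, ∠ = arctan(1210/318) ≈ 75.28°
pole (s+702): 702 + j1210 → |·| = √(702²+1210²) = √1956904 ≈ 1398.9, ∠ = arctan(1210/702) ≈ 59.88°
|H| = 2 · 1210 / 1.7502e+06 ≈ 0.0013827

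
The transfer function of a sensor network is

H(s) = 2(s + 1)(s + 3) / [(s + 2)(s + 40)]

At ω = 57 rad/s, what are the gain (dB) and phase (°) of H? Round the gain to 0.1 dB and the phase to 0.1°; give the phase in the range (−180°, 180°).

4.3 dB, 33.1°

At s = jω = j57:
zero (s+1): 1 + j57 → |·| = √(1²+57²) = √3250 ≈ 57.009, ∠ = arctan(57/1) ≈ 88.99°
zero (s+3): 3 + j57 → |·| = √(3²+57²) = √3258 ≈ 57.079, ∠ = arctan(57/3) ≈ 86.99°
pole (s+2): 2 + j57 → |·| = √(2²+57²) = √3253 ≈ 57.035, ∠ = arctan(57/2) ≈ 87.99°
pole (s+40): 40 + j57 → |·| = √(40²+57²) = √4849 ≈ 69.635, ∠ = arctan(57/40) ≈ 54.94°
|H| = 2 · 3254 / 3971.6 ≈ 1.6386
Gain = 20 log₁₀(1.6386) ≈ 4.29 dB
∠H = 175.98° − 142.93° = 33.05°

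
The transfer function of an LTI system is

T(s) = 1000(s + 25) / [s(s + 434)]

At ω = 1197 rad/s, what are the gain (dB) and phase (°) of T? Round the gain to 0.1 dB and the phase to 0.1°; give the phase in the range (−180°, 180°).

At s = jω = j1197:
zero (s+25): 25 + j1197 → |·| = √(25²+1197²) = √1433434 ≈ 1197.3, ∠ = arctan(1197/25) ≈ 88.80°
pole (s+434): 434 + j1197 → |·| = √(434²+1197²) = √1621165 ≈ 1273.2, ∠ = arctan(1197/434) ≈ 70.07°
pole at origin: |s| = 1197, ∠ = 90.00° (in denominator)
|T| = 1000 · 1197.3 / 1.524e+06 ≈ 0.78563
Gain = 20 log₁₀(0.78563) ≈ -2.10 dB
∠T = 88.80° − 160.07° = -71.27°

-2.1 dB, -71.3°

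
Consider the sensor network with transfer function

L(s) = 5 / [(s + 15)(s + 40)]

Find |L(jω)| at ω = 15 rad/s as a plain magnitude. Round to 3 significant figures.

At s = jω = j15:
pole (s+15): 15 + j15 → |·| = √(15²+15²) = √450 ≈ 21.213, ∠ = arctan(15/15) ≈ 45.00°
pole (s+40): 40 + j15 → |·| = √(40²+15²) = √1825 ≈ 42.72, ∠ = arctan(15/40) ≈ 20.56°
|L| = 5 / 906.22 ≈ 0.0055174

0.00552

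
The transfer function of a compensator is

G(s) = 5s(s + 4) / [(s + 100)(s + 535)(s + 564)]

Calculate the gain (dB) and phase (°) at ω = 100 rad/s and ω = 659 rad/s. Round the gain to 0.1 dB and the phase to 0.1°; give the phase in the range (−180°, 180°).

ω = 100: -58.9 dB, 112.1°; ω = 659: -47.1 dB, -2.1°

At s = jω = j100:
zero (s+4): 4 + j100 → |·| = √(4²+100²) = √10016 ≈ 100.08, ∠ = arctan(100/4) ≈ 87.71°
zero at origin: s = j100 → |·| = 100, ∠ = 90.00°
pole (s+100): 100 + j100 → |·| = √(100²+100²) = √20000 ≈ 141.42, ∠ = arctan(100/100) ≈ 45.00°
pole (s+535): 535 + j100 → |·| = √(535²+100²) = √296225 ≈ 544.27, ∠ = arctan(100/535) ≈ 10.59°
pole (s+564): 564 + j100 → |·| = √(564²+100²) = √328096 ≈ 572.8, ∠ = arctan(100/564) ≈ 10.05°
|G| = 5 · 10008 / 4.4089e+07 ≈ 0.001135
Gain = 20 log₁₀(0.001135) ≈ -58.90 dB
∠G = 177.71° − 65.64° = 112.07°

At s = jω = j659:
zero (s+4): 4 + j659 → |·| = √(4²+659²) = √434297 ≈ 659.01, ∠ = arctan(659/4) ≈ 89.65°
zero at origin: s = j659 → |·| = 659, ∠ = 90.00°
pole (s+100): 100 + j659 → |·| = √(100²+659²) = √444281 ≈ 666.54, ∠ = arctan(659/100) ≈ 81.37°
pole (s+535): 535 + j659 → |·| = √(535²+659²) = √720506 ≈ 848.83, ∠ = arctan(659/535) ≈ 50.93°
pole (s+564): 564 + j659 → |·| = √(564²+659²) = √752377 ≈ 867.4, ∠ = arctan(659/564) ≈ 49.44°
|G| = 5 · 4.3429e+05 / 4.9076e+08 ≈ 0.0044247
Gain = 20 log₁₀(0.0044247) ≈ -47.08 dB
∠G = 179.65° − 181.74° = -2.09°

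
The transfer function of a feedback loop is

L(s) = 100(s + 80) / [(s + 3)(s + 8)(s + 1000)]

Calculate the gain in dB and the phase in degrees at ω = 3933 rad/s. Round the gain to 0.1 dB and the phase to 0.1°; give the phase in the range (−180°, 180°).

At s = jω = j3933:
zero (s+80): 80 + j3933 → |·| = √(80²+3933²) = √15474889 ≈ 3933.8, ∠ = arctan(3933/80) ≈ 88.83°
pole (s+3): 3 + j3933 → |·| = √(3²+3933²) = √15468498 ≈ 3933, ∠ = arctan(3933/3) ≈ 89.96°
pole (s+8): 8 + j3933 → |·| = √(8²+3933²) = √15468553 ≈ 3933, ∠ = arctan(3933/8) ≈ 89.88°
pole (s+1000): 1000 + j3933 → |·| = √(1000²+3933²) = √16468489 ≈ 4058.1, ∠ = arctan(3933/1000) ≈ 75.73°
|L| = 100 · 3933.8 / 6.2773e+10 ≈ 6.2667e-06
Gain = 20 log₁₀(6.2667e-06) ≈ -104.06 dB
∠L = 88.83° − 255.57° = -166.74°

-104.1 dB, -166.7°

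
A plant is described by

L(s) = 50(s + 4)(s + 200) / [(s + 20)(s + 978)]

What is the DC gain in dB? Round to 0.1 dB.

6.2 dB

L(0) = 50·4·200 / (20·978) ≈ 2.045
20 log₁₀(2.045) ≈ 6.21 dB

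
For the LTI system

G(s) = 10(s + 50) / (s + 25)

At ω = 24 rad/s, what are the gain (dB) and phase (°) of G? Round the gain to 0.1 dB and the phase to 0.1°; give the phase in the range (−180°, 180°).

At s = jω = j24:
zero (s+50): 50 + j24 → |·| = √(50²+24²) = √3076 ≈ 55.462, ∠ = arctan(24/50) ≈ 25.64°
pole (s+25): 25 + j24 → |·| = √(25²+24²) = √1201 ≈ 34.655, ∠ = arctan(24/25) ≈ 43.83°
|G| = 10 · 55.462 / 34.655 ≈ 16.004
Gain = 20 log₁₀(16.004) ≈ 24.08 dB
∠G = 25.64° − 43.83° = -18.19°

24.1 dB, -18.2°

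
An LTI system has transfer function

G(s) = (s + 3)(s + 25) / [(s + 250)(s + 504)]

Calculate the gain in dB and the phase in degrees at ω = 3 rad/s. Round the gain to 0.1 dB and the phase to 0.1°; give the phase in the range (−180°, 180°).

At s = jω = j3:
zero (s+3): 3 + j3 → |·| = √(3²+3²) = √18 ≈ 4.2426, ∠ = arctan(3/3) ≈ 45.00°
zero (s+25): 25 + j3 → |·| = √(25²+3²) = √634 ≈ 25.179, ∠ = arctan(3/25) ≈ 6.84°
pole (s+250): 250 + j3 → |·| = √(250²+3²) = √62509 ≈ 250.02, ∠ = arctan(3/250) ≈ 0.69°
pole (s+504): 504 + j3 → |·| = √(504²+3²) = √254025 ≈ 504.01, ∠ = arctan(3/504) ≈ 0.34°
|G| = 1 · 106.82 / 1.2601e+05 ≈ 0.00084771
Gain = 20 log₁₀(0.00084771) ≈ -61.44 dB
∠G = 51.84° − 1.03° = 50.81°

-61.4 dB, 50.8°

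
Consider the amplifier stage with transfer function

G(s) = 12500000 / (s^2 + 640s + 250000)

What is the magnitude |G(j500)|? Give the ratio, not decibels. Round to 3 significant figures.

At s = jω = j500:
quadratic: (j500)² + 640·j500 + 250000 = 0 + j320000 → |·| ≈ 3.2e+05, ∠ ≈ 90.00°
|G| = 12500000 / 3.2e+05 ≈ 39.062

39.1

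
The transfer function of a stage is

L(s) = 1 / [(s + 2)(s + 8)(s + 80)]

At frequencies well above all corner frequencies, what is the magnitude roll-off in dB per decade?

Each pole contributes −20 dB/decade at high frequency; each zero contributes +20 dB/decade.
Net: 0 zero(s) − 3 pole(s) → -60 dB/decade.

-60 dB/decade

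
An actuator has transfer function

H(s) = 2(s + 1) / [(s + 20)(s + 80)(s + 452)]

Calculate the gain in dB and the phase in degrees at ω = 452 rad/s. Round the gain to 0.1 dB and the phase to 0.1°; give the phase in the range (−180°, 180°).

At s = jω = j452:
zero (s+1): 1 + j452 → |·| = √(1²+452²) = √204305 ≈ 452, ∠ = arctan(452/1) ≈ 89.87°
pole (s+20): 20 + j452 → |·| = √(20²+452²) = √204704 ≈ 452.44, ∠ = arctan(452/20) ≈ 87.47°
pole (s+80): 80 + j452 → |·| = √(80²+452²) = √210704 ≈ 459.03, ∠ = arctan(452/80) ≈ 79.96°
pole (s+452): 452 + j452 → |·| = √(452²+452²) = √408608 ≈ 639.22, ∠ = arctan(452/452) ≈ 45.00°
|H| = 2 · 452 / 1.3276e+08 ≈ 6.8093e-06
Gain = 20 log₁₀(6.8093e-06) ≈ -103.34 dB
∠H = 89.87° − 212.43° = -122.56°

-103.3 dB, -122.6°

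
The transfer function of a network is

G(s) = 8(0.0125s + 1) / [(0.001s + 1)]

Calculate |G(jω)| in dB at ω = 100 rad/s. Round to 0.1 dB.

22.1 dB

At ω = 100 rad/s:
zero (1 + j100·0.0125) = 1 + j1.25 → |·| ≈ 1.6008, ∠ ≈ 51.34°
pole (1 + j100·0.001) = 1 + j0.1 → |·| ≈ 1.005, ∠ ≈ 5.71°
|G| = 8 · 1.6008 / (1.005) ≈ 12.743
Gain = 20 log₁₀(12.743) ≈ 22.11 dB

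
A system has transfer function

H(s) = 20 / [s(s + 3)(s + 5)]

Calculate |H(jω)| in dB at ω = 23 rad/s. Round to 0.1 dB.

-56.0 dB

At s = jω = j23:
pole (s+3): 3 + j23 → |·| = √(3²+23²) = √538 ≈ 23.195, ∠ = arctan(23/3) ≈ 82.57°
pole (s+5): 5 + j23 → |·| = √(5²+23²) = √554 ≈ 23.537, ∠ = arctan(23/5) ≈ 77.74°
pole at origin: |s| = 23, ∠ = 90.00° (in denominator)
|H| = 20 / 12557 ≈ 0.0015927
Gain = 20 log₁₀(0.0015927) ≈ -55.96 dB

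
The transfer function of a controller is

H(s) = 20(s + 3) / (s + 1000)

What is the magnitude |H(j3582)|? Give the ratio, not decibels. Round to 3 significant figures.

At s = jω = j3582:
zero (s+3): 3 + j3582 → |·| = √(3²+3582²) = √12830733 ≈ 3582, ∠ = arctan(3582/3) ≈ 89.95°
pole (s+1000): 1000 + j3582 → |·| = √(1000²+3582²) = √13830724 ≈ 3719, ∠ = arctan(3582/1000) ≈ 74.40°
|H| = 20 · 3582 / 3719 ≈ 19.263

19.3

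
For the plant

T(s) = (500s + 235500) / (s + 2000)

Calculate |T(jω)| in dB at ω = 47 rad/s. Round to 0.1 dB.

Substitute s = j47:
Numerator: 500(j47) + 235500 = 235500 + j23500
Denominator: (j47) + 2000 = 2000 + j47
|N| = √(235500² + 23500²) ≈ 2.3667e+05, ∠N ≈ 5.70°
|D| = √(2000² + 47²) ≈ 2000.6, ∠D ≈ 1.35°
|T| = 2.3667e+05 / 2000.6 ≈ 118.3
Gain = 20 log₁₀(118.3) ≈ 41.46 dB

41.5 dB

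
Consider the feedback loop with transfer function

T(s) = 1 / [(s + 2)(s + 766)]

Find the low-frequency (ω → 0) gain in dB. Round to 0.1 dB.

-63.7 dB

T(0) = 1 / (2·766) ≈ 0.00065274
20 log₁₀(0.00065274) ≈ -63.71 dB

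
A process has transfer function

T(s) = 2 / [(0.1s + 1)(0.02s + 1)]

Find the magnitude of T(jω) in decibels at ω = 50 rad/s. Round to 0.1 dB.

-11.1 dB

At ω = 50 rad/s:
pole (1 + j50·0.1) = 1 + j5 → |·| ≈ 5.099, ∠ ≈ 78.69°
pole (1 + j50·0.02) = 1 + j1 → |·| ≈ 1.4142, ∠ ≈ 45.00°
|T| = 2 · 1 / (5.099 · 1.4142) ≈ 0.27735
Gain = 20 log₁₀(0.27735) ≈ -11.14 dB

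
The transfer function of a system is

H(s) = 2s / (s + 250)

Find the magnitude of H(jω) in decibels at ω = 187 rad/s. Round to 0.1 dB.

1.6 dB

At s = jω = j187:
zero at origin: s = j187 → |·| = 187, ∠ = 90.00°
pole (s+250): 250 + j187 → |·| = √(250²+187²) = √97469 ≈ 312.2, ∠ = arctan(187/250) ≈ 36.80°
|H| = 2 · 187 / 312.2 ≈ 1.198
Gain = 20 log₁₀(1.198) ≈ 1.57 dB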